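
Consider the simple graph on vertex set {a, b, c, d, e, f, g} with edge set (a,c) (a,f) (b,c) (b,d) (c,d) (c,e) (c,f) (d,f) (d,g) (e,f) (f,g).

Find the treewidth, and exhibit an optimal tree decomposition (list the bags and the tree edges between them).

Treewidth 2.
One optimal decomposition is:
Bags: B1 = {c, d, f}  B2 = {a, c, f}  B3 = {d, f, g}  B4 = {c, e, f}  B5 = {b, c, d}
Tree: B1–B2, B1–B3, B1–B4, B1–B5

The largest bag has 3 vertices, giving width 2; this decomposition certifies tw(G) ≤ 2. For the lower bound, the 3 vertices {d, f, g} are pairwise adjacent, and any tree decomposition puts a clique entirely inside one bag — forcing width ≥ 2. The upper and lower bounds meet at 2, so that is the treewidth.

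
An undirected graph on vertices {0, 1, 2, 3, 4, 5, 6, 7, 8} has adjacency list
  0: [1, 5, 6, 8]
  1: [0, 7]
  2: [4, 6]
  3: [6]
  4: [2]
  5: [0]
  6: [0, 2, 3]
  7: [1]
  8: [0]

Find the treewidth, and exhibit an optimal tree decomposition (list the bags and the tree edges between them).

Each bag holds 2 vertices, so the decomposition has width 1, which upper-bounds the treewidth. Any graph with an edge has treewidth ≥ 1, and G has the edge 4–2. The upper and lower bounds meet at 1, so that is the treewidth.

Treewidth 1.
Bags: B1 = {2, 4}  B2 = {2, 6}  B3 = {0, 6}  B4 = {0, 8}  B5 = {0, 1}  B6 = {3, 6}  B7 = {0, 5}  B8 = {1, 7}
Tree: B1–B2, B2–B3, B3–B4, B4–B5, B2–B6, B3–B7, B5–B8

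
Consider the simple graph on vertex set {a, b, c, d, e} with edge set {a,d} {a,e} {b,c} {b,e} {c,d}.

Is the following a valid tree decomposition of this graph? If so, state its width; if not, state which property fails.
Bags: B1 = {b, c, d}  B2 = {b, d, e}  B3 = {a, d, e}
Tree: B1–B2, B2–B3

Yes; width 2.

Every vertex of G appears in some bag (union = {a, b, c, d, e}); every edge is covered by a bag; and for each vertex v the set of bags containing v is connected in the bag tree. The decomposition is therefore valid. The largest bag has 3 vertices, so the width is 2.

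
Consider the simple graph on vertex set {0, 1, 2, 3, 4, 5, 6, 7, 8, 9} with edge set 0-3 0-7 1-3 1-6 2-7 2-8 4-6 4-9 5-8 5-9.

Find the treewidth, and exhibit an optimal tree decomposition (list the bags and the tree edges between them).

Treewidth 2.
One optimal decomposition is:
Bags: B1 = {2, 7, 8}  B2 = {0, 7, 8}  B3 = {0, 3, 8}  B4 = {1, 3, 8}  B5 = {1, 6, 8}  B6 = {4, 6, 8}  B7 = {4, 8, 9}  B8 = {5, 8, 9}
Tree: B1–B2, B2–B3, B3–B4, B4–B5, B5–B6, B6–B7, B7–B8

Every bag has size at most 3, so the width is 3 − 1 = 2 and tw(G) ≤ 2. Since 8–2–7–0–3–1–6–4–9–5–8 is a cycle in G, G is not acyclic. Forests are exactly the graphs of treewidth ≤ 1, so tw(G) ≥ 2. Therefore the treewidth is 2.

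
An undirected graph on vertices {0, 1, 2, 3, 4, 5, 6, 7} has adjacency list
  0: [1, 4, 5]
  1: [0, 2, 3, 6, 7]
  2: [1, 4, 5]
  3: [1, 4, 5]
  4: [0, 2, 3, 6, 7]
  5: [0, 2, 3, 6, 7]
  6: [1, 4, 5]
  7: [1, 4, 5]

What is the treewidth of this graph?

3

A width-3 tree decomposition is:
Bags: B1 = {1, 4, 5, 7}  B2 = {1, 3, 4, 5}  B3 = {0, 1, 4, 5}  B4 = {1, 4, 5, 6}  B5 = {1, 2, 4, 5}
Tree: B1–B2, B2–B3, B3–B4, B4–B5
Each bag holds 4 vertices, so the decomposition has width 3, which upper-bounds the treewidth. For the lower bound: the 4 vertex sets {5,7}, {3,4}, {1}, {0} are disjoint, each induces a connected subgraph, and every pair is joined by at least one edge of G. Contracting each set to a single vertex therefore yields K_{4} as a minor, and since treewidth is minor-monotone, tw(G) ≥ tw(K_{4}) = 3. The upper and lower bounds meet at 3, so that is the treewidth.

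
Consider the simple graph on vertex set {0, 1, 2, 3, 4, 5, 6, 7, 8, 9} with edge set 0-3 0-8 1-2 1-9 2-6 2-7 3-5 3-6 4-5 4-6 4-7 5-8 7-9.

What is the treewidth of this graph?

2

A width-2 tree decomposition is:
Bags: B1 = {0, 5, 8}  B2 = {0, 3, 5}  B3 = {3, 4, 5}  B4 = {3, 4, 6}  B5 = {4, 6, 7}  B6 = {2, 6, 7}  B7 = {2, 7, 9}  B8 = {1, 2, 9}
Tree: B1–B2, B2–B3, B3–B4, B4–B5, B5–B6, B6–B7, B7–B8
Every bag has size at most 3, so the width is 3 − 1 = 2 and tw(G) ≤ 2. For the lower bound, G contains the cycle 8–0–3–5–8, so G is not a forest; only forests have treewidth ≤ 1, hence tw(G) ≥ 2. The upper and lower bounds meet at 2, so that is the treewidth.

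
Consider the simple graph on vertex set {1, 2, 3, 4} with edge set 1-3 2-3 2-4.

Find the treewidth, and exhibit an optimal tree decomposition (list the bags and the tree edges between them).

Treewidth 1.
One optimal decomposition is:
Bags: B1 = {1, 3}  B2 = {2, 3}  B3 = {2, 4}
Tree: B1–B2, B2–B3

Every bag has size at most 2, so the width is 2 − 1 = 1 and tw(G) ≤ 1. Any graph with an edge has treewidth ≥ 1, and G has the edge 1–3. Hence tw(G) = 1 exactly.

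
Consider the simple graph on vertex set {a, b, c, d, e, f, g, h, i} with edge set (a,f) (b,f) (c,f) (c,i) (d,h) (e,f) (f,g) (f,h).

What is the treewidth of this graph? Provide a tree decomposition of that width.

Every bag has size at most 2, so the width is 2 − 1 = 1 and tw(G) ≤ 1. Any graph with an edge has treewidth ≥ 1, and G has the edge g–f. Hence tw(G) = 1 exactly.

Treewidth 1.
Bags: B1 = {f, g}  B2 = {a, f}  B3 = {e, f}  B4 = {b, f}  B5 = {f, h}  B6 = {c, f}  B7 = {c, i}  B8 = {d, h}
Tree: B1–B2, B2–B3, B2–B4, B1–B5, B5–B6, B6–B7, B5–B8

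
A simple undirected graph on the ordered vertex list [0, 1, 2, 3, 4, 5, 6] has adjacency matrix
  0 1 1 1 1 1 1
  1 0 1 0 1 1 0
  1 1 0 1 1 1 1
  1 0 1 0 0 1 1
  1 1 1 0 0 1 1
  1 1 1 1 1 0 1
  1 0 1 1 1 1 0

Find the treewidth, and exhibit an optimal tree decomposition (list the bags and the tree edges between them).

Each bag holds 5 vertices, so the decomposition has width 4, which upper-bounds the treewidth. For the lower bound, the 5 vertices {0, 2, 3, 5, 6} are pairwise adjacent, and any tree decomposition puts a clique entirely inside one bag — forcing width ≥ 4. Combining the bounds, tw(G) = 4.

Treewidth 4.
Bags: B1 = {0, 2, 3, 5, 6}  B2 = {0, 2, 4, 5, 6}  B3 = {0, 1, 2, 4, 5}
Tree: B1–B2, B2–B3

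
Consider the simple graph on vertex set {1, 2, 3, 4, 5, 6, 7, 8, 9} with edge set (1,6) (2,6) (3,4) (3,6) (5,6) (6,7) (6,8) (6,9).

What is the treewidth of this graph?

A width-1 tree decomposition is:
Bags: B1 = {6, 9}  B2 = {6, 8}  B3 = {3, 6}  B4 = {1, 6}  B5 = {2, 6}  B6 = {3, 4}  B7 = {5, 6}  B8 = {6, 7}
Tree: B1–B2, B2–B3, B2–B4, B4–B5, B3–B6, B4–B7, B1–B8
Every bag has size at most 2, so the width is 2 − 1 = 1 and tw(G) ≤ 1. G has an edge, so its treewidth is at least 1. The upper and lower bounds meet at 1, so that is the treewidth.

1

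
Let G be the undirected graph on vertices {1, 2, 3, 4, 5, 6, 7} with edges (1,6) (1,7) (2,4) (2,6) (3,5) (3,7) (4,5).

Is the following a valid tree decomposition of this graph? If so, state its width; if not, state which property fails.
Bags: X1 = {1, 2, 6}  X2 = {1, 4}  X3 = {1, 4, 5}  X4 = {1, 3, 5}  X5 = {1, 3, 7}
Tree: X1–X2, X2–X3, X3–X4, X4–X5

A tree decomposition must satisfy three properties: every vertex lies in some bag; for every edge, both endpoints lie together in some bag; and for every vertex, the bags containing it form a connected subtree. Here edge (2,4) lies in no bag, so the decomposition is invalid.

No — edge (2,4) lies in no bag.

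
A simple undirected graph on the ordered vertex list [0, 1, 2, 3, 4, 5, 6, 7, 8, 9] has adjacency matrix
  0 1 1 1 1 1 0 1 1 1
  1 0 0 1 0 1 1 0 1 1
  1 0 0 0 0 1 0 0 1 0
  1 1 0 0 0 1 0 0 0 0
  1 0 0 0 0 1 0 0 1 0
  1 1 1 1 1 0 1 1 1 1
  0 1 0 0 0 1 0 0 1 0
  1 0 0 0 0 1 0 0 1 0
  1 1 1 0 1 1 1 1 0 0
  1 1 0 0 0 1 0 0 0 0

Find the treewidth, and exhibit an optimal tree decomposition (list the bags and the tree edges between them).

Treewidth 3.
Bags: B1 = {0, 2, 5, 8}  B2 = {0, 1, 5, 8}  B3 = {0, 1, 5, 9}  B4 = {0, 4, 5, 8}  B5 = {0, 5, 7, 8}  B6 = {0, 1, 3, 5}  B7 = {1, 5, 6, 8}
Tree: B1–B2, B2–B3, B1–B4, B1–B5, B3–B6, B2–B7

The largest bag has 4 vertices, giving width 3; this decomposition certifies tw(G) ≤ 3. On the other hand G contains the 4-clique {0, 1, 5, 8}. A clique must lie in a single bag of any decomposition, so no decomposition can have width below 3. The upper and lower bounds meet at 3, so that is the treewidth.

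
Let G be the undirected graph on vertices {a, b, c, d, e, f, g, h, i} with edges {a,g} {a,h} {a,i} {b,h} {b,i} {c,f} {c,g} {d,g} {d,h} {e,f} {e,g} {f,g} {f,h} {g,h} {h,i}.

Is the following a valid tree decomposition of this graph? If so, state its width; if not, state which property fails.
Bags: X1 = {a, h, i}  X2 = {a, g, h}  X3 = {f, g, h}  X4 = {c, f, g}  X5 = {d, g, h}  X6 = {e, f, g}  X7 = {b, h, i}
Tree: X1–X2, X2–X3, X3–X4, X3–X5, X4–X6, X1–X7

Yes; width 2.

Vertex coverage: the bags together contain {a, b, c, d, e, f, g, h, i}, the full vertex set. Edge coverage: each edge of G has both endpoints in at least one bag. Running intersection: for every vertex, the bags containing it form a connected subtree. All three properties hold, so this is a valid tree decomposition of width max|bag| − 1 = 2, and hence tw(G) ≤ 2.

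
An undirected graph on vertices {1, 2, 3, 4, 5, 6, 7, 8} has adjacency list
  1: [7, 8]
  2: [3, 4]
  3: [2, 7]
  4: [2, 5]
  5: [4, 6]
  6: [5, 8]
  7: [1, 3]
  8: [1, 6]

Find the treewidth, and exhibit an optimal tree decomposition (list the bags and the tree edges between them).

Treewidth 2.
Bags: B1 = {2, 4, 5}  B2 = {2, 5, 6}  B3 = {2, 6, 8}  B4 = {1, 2, 8}  B5 = {1, 2, 7}  B6 = {2, 3, 7}
Tree: B1–B2, B2–B3, B3–B4, B4–B5, B5–B6

Each bag holds 3 vertices, so the decomposition has width 2, which upper-bounds the treewidth. For the lower bound, G contains the cycle 2–4–5–6–8–1–7–3–2, so G is not a forest; only forests have treewidth ≤ 1, hence tw(G) ≥ 2. Combining the bounds, tw(G) = 2.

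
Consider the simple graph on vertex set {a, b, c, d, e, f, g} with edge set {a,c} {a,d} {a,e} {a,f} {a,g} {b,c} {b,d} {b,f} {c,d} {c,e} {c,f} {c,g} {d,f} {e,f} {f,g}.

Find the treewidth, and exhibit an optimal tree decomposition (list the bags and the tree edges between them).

Treewidth 3.
One optimal decomposition is:
Bags: B1 = {a, c, e, f}  B2 = {a, c, d, f}  B3 = {a, c, f, g}  B4 = {b, c, d, f}
Tree: B1–B2, B2–B3, B2–B4

Each bag holds 4 vertices, so the decomposition has width 3, which upper-bounds the treewidth. For the lower bound, the 4 vertices {a, c, d, f} are pairwise adjacent, and any tree decomposition puts a clique entirely inside one bag — forcing width ≥ 3. Hence tw(G) = 3 exactly.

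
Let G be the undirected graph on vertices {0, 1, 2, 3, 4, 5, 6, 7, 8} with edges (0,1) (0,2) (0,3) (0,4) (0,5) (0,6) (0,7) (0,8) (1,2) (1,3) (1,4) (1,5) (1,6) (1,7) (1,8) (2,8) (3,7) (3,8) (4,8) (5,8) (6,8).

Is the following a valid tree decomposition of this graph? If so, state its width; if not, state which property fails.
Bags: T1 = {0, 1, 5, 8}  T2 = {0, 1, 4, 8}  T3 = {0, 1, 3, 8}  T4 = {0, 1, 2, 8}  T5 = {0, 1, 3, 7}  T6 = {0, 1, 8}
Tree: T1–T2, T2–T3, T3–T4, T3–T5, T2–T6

A tree decomposition must satisfy three properties: every vertex lies in some bag; for every edge, both endpoints lie together in some bag; and for every vertex, the bags containing it form a connected subtree. Here vertex 6 appears in no bag, so the decomposition is invalid.

No — vertex 6 appears in no bag.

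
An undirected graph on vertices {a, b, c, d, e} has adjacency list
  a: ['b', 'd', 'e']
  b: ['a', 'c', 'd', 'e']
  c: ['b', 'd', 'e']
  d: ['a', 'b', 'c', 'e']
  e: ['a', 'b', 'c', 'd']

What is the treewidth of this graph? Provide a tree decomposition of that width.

Every bag has size at most 4, so the width is 4 − 1 = 3 and tw(G) ≤ 3. On the other hand G contains the 4-clique {b, c, d, e}. A clique must lie in a single bag of any decomposition, so no decomposition can have width below 3. The upper and lower bounds meet at 3, so that is the treewidth.

Treewidth 3.
Bags: B1 = {a, b, d, e}  B2 = {b, c, d, e}
Tree: B1–B2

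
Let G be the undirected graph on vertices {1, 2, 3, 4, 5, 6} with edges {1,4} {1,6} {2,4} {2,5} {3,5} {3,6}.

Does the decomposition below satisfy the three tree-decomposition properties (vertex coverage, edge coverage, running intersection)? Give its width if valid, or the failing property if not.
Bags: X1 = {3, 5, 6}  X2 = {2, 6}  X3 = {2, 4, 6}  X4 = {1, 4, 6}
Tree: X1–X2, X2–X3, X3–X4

A tree decomposition must satisfy three properties: every vertex lies in some bag; for every edge, both endpoints lie together in some bag; and for every vertex, the bags containing it form a connected subtree. Here edge (5,2) lies in no bag, so the decomposition is invalid.

No — edge (5,2) lies in no bag.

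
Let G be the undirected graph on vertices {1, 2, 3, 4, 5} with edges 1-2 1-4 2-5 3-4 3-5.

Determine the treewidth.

2

A width-2 tree decomposition is:
Bags: B1 = {3, 4, 5}  B2 = {2, 4, 5}  B3 = {1, 2, 4}
Tree: B1–B2, B2–B3
Every bag has size at most 3, so the width is 3 − 1 = 2 and tw(G) ≤ 2. For the lower bound, G contains the cycle 4–3–5–2–1–4, so G is not a forest; only forests have treewidth ≤ 1, hence tw(G) ≥ 2. The upper and lower bounds meet at 2, so that is the treewidth.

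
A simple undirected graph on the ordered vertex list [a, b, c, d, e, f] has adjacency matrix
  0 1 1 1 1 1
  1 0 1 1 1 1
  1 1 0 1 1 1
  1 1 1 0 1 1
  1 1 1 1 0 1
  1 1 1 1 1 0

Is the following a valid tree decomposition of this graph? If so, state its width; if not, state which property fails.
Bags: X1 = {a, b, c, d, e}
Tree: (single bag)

No — vertex f appears in no bag.

A tree decomposition must satisfy three properties: every vertex lies in some bag; for every edge, both endpoints lie together in some bag; and for every vertex, the bags containing it form a connected subtree. Here vertex f appears in no bag, so the decomposition is invalid.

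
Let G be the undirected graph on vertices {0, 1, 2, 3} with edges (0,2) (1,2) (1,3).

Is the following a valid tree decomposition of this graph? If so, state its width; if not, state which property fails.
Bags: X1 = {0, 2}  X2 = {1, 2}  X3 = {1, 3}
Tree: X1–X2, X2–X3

Yes; width 1.

Checking the three conditions: (i) the bags cover all of {0, 1, 2, 3}; (ii) for each edge, some bag contains both endpoints; (iii) the bags containing any fixed vertex form a subtree. All hold, so the decomposition is valid with width 2 − 1 = 1.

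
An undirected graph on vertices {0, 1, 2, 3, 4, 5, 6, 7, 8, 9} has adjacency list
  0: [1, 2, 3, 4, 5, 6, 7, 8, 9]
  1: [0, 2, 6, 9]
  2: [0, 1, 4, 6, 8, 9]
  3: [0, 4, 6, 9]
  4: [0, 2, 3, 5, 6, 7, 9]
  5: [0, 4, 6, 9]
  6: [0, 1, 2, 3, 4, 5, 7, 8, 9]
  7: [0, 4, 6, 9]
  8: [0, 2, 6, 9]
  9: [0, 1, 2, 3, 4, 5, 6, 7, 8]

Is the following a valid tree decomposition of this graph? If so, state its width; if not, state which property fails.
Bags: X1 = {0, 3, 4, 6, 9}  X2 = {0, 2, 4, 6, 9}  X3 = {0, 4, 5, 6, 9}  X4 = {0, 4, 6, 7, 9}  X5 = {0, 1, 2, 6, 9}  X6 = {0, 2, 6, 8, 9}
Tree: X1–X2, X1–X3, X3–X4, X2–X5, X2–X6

Vertex coverage: the bags together contain {0, 1, 2, 3, 4, 5, 6, 7, 8, 9}, the full vertex set. Edge coverage: each edge of G has both endpoints in at least one bag. Running intersection: for every vertex, the bags containing it form a connected subtree. All three properties hold, so this is a valid tree decomposition of width max|bag| − 1 = 4, and hence tw(G) ≤ 4.

Yes; width 4.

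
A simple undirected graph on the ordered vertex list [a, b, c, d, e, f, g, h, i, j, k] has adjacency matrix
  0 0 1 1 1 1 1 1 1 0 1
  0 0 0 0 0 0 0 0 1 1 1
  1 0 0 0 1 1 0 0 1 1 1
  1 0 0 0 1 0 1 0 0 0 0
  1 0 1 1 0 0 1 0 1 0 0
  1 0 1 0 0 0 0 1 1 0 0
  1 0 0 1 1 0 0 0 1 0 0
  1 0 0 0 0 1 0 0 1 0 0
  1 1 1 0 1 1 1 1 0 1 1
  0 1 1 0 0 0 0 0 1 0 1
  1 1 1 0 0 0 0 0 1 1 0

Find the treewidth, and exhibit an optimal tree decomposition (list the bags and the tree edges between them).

Treewidth 3.
One optimal decomposition is:
Bags: B1 = {a, c, e, i}  B2 = {a, c, f, i}  B3 = {a, e, g, i}  B4 = {a, f, h, i}  B5 = {a, c, i, k}  B6 = {c, i, j, k}  B7 = {b, i, j, k}  B8 = {a, d, e, g}
Tree: B1–B2, B1–B3, B2–B4, B2–B5, B5–B6, B6–B7, B3–B8

The largest bag has 4 vertices, giving width 3; this decomposition certifies tw(G) ≤ 3. Conversely, {a, d, e, g} is a clique of size 4, and the vertices of any clique must share a bag in every tree decomposition; so some bag has ≥ 4 vertices and tw(G) ≥ 3. Hence tw(G) = 3 exactly.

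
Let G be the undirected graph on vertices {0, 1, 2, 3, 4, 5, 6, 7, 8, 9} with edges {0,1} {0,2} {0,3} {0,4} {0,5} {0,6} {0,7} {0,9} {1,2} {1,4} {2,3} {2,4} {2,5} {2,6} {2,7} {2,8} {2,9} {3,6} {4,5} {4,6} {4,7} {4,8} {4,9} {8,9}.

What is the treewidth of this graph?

3

A width-3 tree decomposition is:
Bags: B1 = {0, 1, 2, 4}  B2 = {0, 2, 4, 9}  B3 = {0, 2, 4, 7}  B4 = {0, 2, 4, 5}  B5 = {2, 4, 8, 9}  B6 = {0, 2, 4, 6}  B7 = {0, 2, 3, 6}
Tree: B1–B2, B2–B3, B3–B4, B2–B5, B4–B6, B6–B7
Each bag holds 4 vertices, so the decomposition has width 3, which upper-bounds the treewidth. Conversely, {0, 2, 3, 6} is a clique of size 4, and the vertices of any clique must share a bag in every tree decomposition; so some bag has ≥ 4 vertices and tw(G) ≥ 3. The upper and lower bounds meet at 3, so that is the treewidth.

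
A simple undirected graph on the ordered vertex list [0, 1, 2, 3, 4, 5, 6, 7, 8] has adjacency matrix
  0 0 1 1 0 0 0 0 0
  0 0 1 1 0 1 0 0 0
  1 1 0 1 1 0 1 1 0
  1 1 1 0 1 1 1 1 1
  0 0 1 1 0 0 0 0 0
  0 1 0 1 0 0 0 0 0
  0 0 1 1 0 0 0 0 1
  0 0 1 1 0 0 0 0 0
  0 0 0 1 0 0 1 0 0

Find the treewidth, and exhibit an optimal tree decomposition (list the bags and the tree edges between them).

Treewidth 2.
One such decomposition:
Bags: B1 = {1, 2, 3}  B2 = {2, 3, 7}  B3 = {2, 3, 6}  B4 = {2, 3, 4}  B5 = {1, 3, 5}  B6 = {0, 2, 3}  B7 = {3, 6, 8}
Tree: B1–B2, B2–B3, B3–B4, B1–B5, B3–B6, B3–B7

The largest bag has 3 vertices, giving width 2; this decomposition certifies tw(G) ≤ 2. For the lower bound, the 3 vertices {3, 6, 8} are pairwise adjacent, and any tree decomposition puts a clique entirely inside one bag — forcing width ≥ 2. The upper and lower bounds meet at 2, so that is the treewidth.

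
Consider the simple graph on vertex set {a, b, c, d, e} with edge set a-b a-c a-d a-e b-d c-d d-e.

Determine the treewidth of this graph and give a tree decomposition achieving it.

Every bag has size at most 3, so the width is 3 − 1 = 2 and tw(G) ≤ 2. For the lower bound, the 3 vertices {a, d, e} are pairwise adjacent, and any tree decomposition puts a clique entirely inside one bag — forcing width ≥ 2. Therefore the treewidth is 2.

Treewidth 2.
Bags: B1 = {a, b, d}  B2 = {a, c, d}  B3 = {a, d, e}
Tree: B1–B2, B1–B3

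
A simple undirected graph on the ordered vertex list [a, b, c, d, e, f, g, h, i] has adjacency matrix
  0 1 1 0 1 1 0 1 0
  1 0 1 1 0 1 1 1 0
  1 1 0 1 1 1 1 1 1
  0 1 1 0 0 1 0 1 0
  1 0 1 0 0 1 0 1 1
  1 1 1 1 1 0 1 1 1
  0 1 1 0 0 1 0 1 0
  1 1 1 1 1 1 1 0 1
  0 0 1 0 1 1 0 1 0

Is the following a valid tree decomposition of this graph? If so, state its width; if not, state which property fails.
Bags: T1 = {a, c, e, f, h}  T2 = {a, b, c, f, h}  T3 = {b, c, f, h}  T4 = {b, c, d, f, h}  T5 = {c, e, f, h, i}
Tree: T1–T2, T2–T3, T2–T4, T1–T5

No — vertex g appears in no bag.

A tree decomposition must satisfy three properties: every vertex lies in some bag; for every edge, both endpoints lie together in some bag; and for every vertex, the bags containing it form a connected subtree. Here vertex g appears in no bag, so the decomposition is invalid.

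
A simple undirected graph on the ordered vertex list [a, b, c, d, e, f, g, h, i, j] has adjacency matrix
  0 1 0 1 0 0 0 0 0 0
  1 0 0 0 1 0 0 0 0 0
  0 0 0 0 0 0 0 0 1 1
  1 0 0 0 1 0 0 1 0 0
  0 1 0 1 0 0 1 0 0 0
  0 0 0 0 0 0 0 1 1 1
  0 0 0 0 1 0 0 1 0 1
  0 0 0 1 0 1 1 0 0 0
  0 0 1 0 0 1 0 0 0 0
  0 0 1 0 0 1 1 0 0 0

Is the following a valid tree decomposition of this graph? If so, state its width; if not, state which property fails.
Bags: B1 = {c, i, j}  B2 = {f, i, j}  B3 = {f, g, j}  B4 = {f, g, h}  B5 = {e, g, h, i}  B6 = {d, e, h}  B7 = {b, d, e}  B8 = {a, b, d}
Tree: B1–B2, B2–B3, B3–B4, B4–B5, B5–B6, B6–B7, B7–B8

No — bags containing vertex i are not connected in the tree.

A tree decomposition must satisfy three properties: every vertex lies in some bag; for every edge, both endpoints lie together in some bag; and for every vertex, the bags containing it form a connected subtree. Here bags containing vertex i are not connected in the tree, so the decomposition is invalid.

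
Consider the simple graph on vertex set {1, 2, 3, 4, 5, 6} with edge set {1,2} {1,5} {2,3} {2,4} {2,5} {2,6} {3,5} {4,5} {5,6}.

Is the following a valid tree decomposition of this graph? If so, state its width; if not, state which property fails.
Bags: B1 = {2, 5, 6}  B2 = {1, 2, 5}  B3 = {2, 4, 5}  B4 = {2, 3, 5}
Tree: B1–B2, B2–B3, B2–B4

Vertex coverage: the bags together contain {1, 2, 3, 4, 5, 6}, the full vertex set. Edge coverage: each edge of G has both endpoints in at least one bag. Running intersection: for every vertex, the bags containing it form a connected subtree. All three properties hold, so this is a valid tree decomposition of width max|bag| − 1 = 2, and hence tw(G) ≤ 2.

Yes; width 2.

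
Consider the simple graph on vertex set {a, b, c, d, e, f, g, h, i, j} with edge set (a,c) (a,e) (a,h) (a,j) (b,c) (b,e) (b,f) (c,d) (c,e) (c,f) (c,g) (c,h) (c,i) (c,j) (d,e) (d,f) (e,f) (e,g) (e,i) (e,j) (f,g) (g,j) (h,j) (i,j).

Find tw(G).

3

A width-3 tree decomposition is:
Bags: B1 = {a, c, h, j}  B2 = {a, c, e, j}  B3 = {c, e, i, j}  B4 = {c, e, g, j}  B5 = {c, e, f, g}  B6 = {c, d, e, f}  B7 = {b, c, e, f}
Tree: B1–B2, B2–B3, B2–B4, B4–B5, B5–B6, B5–B7
Each bag holds 4 vertices, so the decomposition has width 3, which upper-bounds the treewidth. For the lower bound, the 4 vertices {a, c, e, j} are pairwise adjacent, and any tree decomposition puts a clique entirely inside one bag — forcing width ≥ 3. Combining the bounds, tw(G) = 3.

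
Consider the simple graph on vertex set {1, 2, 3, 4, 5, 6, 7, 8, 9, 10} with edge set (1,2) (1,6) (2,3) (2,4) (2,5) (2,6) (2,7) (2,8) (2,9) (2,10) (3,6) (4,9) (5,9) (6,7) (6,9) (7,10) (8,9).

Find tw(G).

2

A width-2 tree decomposition is:
Bags: B1 = {2, 3, 6}  B2 = {2, 6, 9}  B3 = {2, 6, 7}  B4 = {2, 4, 9}  B5 = {2, 8, 9}  B6 = {2, 7, 10}  B7 = {1, 2, 6}  B8 = {2, 5, 9}
Tree: B1–B2, B2–B3, B2–B4, B2–B5, B3–B6, B2–B7, B2–B8
Each bag holds 3 vertices, so the decomposition has width 2, which upper-bounds the treewidth. On the other hand G contains the 3-clique {2, 4, 9}. A clique must lie in a single bag of any decomposition, so no decomposition can have width below 2. Hence tw(G) = 2 exactly.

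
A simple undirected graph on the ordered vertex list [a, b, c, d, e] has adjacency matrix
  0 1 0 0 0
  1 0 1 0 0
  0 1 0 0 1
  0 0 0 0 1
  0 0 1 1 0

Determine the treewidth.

A width-1 tree decomposition is:
Bags: B1 = {d, e}  B2 = {c, e}  B3 = {b, c}  B4 = {a, b}
Tree: B1–B2, B2–B3, B3–B4
Every bag has size at most 2, so the width is 2 − 1 = 1 and tw(G) ≤ 1. Any graph with an edge has treewidth ≥ 1, and G has the edge d–e. Therefore the treewidth is 1.

1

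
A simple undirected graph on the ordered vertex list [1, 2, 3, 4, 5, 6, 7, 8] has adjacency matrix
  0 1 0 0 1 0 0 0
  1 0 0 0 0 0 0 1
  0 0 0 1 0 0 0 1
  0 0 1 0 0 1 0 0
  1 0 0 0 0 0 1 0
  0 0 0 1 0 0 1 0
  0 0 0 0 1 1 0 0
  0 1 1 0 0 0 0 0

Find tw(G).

2

A width-2 tree decomposition is:
Bags: B1 = {3, 4, 8}  B2 = {2, 4, 8}  B3 = {1, 2, 4}  B4 = {1, 4, 5}  B5 = {4, 5, 7}  B6 = {4, 6, 7}
Tree: B1–B2, B2–B3, B3–B4, B4–B5, B5–B6
Each bag holds 3 vertices, so the decomposition has width 2, which upper-bounds the treewidth. The edges 4–3–8–2–1–5–7–6–4 form a cycle, so G is not a tree and its treewidth is at least 2. The upper and lower bounds meet at 2, so that is the treewidth.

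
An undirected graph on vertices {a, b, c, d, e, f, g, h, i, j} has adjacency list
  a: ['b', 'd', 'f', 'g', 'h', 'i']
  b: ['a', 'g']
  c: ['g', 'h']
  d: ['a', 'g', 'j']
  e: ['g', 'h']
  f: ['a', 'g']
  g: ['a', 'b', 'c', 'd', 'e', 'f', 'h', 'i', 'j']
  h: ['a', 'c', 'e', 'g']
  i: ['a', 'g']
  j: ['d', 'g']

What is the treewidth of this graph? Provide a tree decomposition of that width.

The largest bag has 3 vertices, giving width 2; this decomposition certifies tw(G) ≤ 2. For the lower bound, the 3 vertices {d, g, j} are pairwise adjacent, and any tree decomposition puts a clique entirely inside one bag — forcing width ≥ 2. Therefore the treewidth is 2.

Treewidth 2.
One optimal decomposition is:
Bags: B1 = {e, g, h}  B2 = {a, g, h}  B3 = {c, g, h}  B4 = {a, d, g}  B5 = {a, f, g}  B6 = {a, b, g}  B7 = {a, g, i}  B8 = {d, g, j}
Tree: B1–B2, B2–B3, B2–B4, B2–B5, B4–B6, B6–B7, B4–B8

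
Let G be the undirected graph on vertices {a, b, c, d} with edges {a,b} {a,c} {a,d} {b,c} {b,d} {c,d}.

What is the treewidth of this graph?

A width-3 tree decomposition is:
Bags: B1 = {a, b, c, d}
Tree: (single bag)
A single bag containing all 4 vertices is trivially a valid decomposition of width 3. For the lower bound, the 4 vertices {a, b, c, d} are pairwise adjacent, and any tree decomposition puts a clique entirely inside one bag — forcing width ≥ 3. Therefore the treewidth is 3.

3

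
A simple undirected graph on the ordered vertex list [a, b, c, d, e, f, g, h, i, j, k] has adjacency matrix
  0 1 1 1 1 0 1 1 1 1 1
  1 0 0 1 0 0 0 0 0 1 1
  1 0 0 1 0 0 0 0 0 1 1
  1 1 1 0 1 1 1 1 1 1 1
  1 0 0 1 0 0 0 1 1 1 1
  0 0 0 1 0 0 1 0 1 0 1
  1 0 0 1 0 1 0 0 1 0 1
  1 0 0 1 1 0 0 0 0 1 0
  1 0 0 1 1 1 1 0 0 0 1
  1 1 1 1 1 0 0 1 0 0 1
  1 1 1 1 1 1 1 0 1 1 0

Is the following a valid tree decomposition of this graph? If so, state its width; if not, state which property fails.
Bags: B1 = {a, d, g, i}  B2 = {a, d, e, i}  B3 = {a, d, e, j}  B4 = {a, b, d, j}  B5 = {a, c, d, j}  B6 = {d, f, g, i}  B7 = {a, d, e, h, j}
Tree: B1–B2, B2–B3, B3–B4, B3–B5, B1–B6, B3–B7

No — vertex k appears in no bag.

A tree decomposition must satisfy three properties: every vertex lies in some bag; for every edge, both endpoints lie together in some bag; and for every vertex, the bags containing it form a connected subtree. Here vertex k appears in no bag, so the decomposition is invalid.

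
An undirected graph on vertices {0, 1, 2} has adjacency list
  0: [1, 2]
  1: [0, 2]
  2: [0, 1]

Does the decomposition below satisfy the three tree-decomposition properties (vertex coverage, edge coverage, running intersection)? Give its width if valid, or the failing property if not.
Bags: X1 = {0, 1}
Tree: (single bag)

A tree decomposition must satisfy three properties: every vertex lies in some bag; for every edge, both endpoints lie together in some bag; and for every vertex, the bags containing it form a connected subtree. Here vertex 2 appears in no bag, so the decomposition is invalid.

No — vertex 2 appears in no bag.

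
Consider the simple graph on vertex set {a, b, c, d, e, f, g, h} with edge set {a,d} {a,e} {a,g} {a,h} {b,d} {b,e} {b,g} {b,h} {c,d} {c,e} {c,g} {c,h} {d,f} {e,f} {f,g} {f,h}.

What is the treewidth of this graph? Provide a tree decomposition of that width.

The largest bag has 5 vertices, giving width 4; this decomposition certifies tw(G) ≤ 4. For the lower bound: the 5 vertex sets {c,e}, {a,g}, {f,h}, {b}, {d} are disjoint, each induces a connected subgraph, and every pair is joined by at least one edge of G. Contracting each set to a single vertex therefore yields K_{5} as a minor, and since treewidth is minor-monotone, tw(G) ≥ tw(K_{5}) = 4. Hence tw(G) = 4 exactly.

Treewidth 4.
Bags: B1 = {a, b, c, e, f}  B2 = {a, b, c, f, g}  B3 = {a, b, c, f, h}  B4 = {a, b, c, d, f}
Tree: B1–B2, B2–B3, B3–B4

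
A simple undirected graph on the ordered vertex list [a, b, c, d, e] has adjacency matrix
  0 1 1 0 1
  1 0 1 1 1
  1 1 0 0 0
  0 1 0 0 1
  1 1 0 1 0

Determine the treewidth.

2

A width-2 tree decomposition is:
Bags: B1 = {a, b, e}  B2 = {b, d, e}  B3 = {a, b, c}
Tree: B1–B2, B1–B3
Each bag holds 3 vertices, so the decomposition has width 2, which upper-bounds the treewidth. Conversely, {b, d, e} is a clique of size 3, and the vertices of any clique must share a bag in every tree decomposition; so some bag has ≥ 3 vertices and tw(G) ≥ 2. Hence tw(G) = 2 exactly.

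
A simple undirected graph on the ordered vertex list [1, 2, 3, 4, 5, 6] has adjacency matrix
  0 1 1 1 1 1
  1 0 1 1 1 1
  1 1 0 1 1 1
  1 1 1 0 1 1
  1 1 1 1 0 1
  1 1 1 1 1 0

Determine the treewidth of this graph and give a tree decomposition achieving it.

Treewidth 5.
One such decomposition:
Bags: B1 = {1, 2, 3, 4, 5, 6}
Tree: (single bag)

With just one bag of size 6, the width is 6 − 1 = 5, so tw(G) ≤ 5. For the lower bound, the 6 vertices {1, 2, 3, 4, 5, 6} are pairwise adjacent, and any tree decomposition puts a clique entirely inside one bag — forcing width ≥ 5. The upper and lower bounds meet at 5, so that is the treewidth.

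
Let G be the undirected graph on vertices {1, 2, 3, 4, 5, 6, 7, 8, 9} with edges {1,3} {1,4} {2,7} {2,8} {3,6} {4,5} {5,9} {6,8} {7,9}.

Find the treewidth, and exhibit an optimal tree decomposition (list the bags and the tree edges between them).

Each bag holds 3 vertices, so the decomposition has width 2, which upper-bounds the treewidth. The edges 5–4–1–3–6–8–2–7–9–5 form a cycle, so G is not a tree and its treewidth is at least 2. The upper and lower bounds meet at 2, so that is the treewidth.

Treewidth 2.
Bags: B1 = {1, 4, 5}  B2 = {1, 3, 5}  B3 = {3, 5, 6}  B4 = {5, 6, 8}  B5 = {2, 5, 8}  B6 = {2, 5, 7}  B7 = {5, 7, 9}
Tree: B1–B2, B2–B3, B3–B4, B4–B5, B5–B6, B6–B7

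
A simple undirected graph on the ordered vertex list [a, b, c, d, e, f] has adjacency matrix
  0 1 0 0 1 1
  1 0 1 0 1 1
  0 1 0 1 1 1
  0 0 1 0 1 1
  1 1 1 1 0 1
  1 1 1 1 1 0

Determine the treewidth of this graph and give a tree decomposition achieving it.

Every bag has size at most 4, so the width is 4 − 1 = 3 and tw(G) ≤ 3. On the other hand G contains the 4-clique {c, d, e, f}. A clique must lie in a single bag of any decomposition, so no decomposition can have width below 3. Combining the bounds, tw(G) = 3.

Treewidth 3.
One optimal decomposition is:
Bags: B1 = {b, c, e, f}  B2 = {c, d, e, f}  B3 = {a, b, e, f}
Tree: B1–B2, B1–B3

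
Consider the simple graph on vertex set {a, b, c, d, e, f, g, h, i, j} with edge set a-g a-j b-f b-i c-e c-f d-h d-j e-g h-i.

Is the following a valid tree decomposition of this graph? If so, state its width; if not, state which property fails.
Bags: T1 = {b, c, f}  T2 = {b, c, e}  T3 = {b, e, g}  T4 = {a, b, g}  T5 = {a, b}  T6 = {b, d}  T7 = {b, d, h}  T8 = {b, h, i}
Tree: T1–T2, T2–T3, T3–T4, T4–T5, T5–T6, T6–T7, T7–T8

No — vertex j appears in no bag.

A tree decomposition must satisfy three properties: every vertex lies in some bag; for every edge, both endpoints lie together in some bag; and for every vertex, the bags containing it form a connected subtree. Here vertex j appears in no bag, so the decomposition is invalid.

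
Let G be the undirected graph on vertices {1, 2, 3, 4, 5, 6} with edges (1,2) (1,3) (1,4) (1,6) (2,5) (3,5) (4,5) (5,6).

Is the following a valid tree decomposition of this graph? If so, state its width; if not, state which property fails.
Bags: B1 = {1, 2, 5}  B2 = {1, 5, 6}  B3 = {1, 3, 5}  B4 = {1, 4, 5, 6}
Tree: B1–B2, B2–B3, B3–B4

A tree decomposition must satisfy three properties: every vertex lies in some bag; for every edge, both endpoints lie together in some bag; and for every vertex, the bags containing it form a connected subtree. Here bags containing vertex 6 are not connected in the tree, so the decomposition is invalid.

No — bags containing vertex 6 are not connected in the tree.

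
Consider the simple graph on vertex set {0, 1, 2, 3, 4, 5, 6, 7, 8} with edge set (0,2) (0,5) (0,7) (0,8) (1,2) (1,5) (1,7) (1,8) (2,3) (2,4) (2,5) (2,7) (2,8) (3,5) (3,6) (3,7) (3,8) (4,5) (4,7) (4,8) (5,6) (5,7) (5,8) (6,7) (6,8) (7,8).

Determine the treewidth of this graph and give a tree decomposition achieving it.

The largest bag has 5 vertices, giving width 4; this decomposition certifies tw(G) ≤ 4. For the lower bound, the 5 vertices {0, 2, 5, 7, 8} are pairwise adjacent, and any tree decomposition puts a clique entirely inside one bag — forcing width ≥ 4. The upper and lower bounds meet at 4, so that is the treewidth.

Treewidth 4.
One such decomposition:
Bags: B1 = {1, 2, 5, 7, 8}  B2 = {2, 3, 5, 7, 8}  B3 = {3, 5, 6, 7, 8}  B4 = {0, 2, 5, 7, 8}  B5 = {2, 4, 5, 7, 8}
Tree: B1–B2, B2–B3, B1–B4, B1–B5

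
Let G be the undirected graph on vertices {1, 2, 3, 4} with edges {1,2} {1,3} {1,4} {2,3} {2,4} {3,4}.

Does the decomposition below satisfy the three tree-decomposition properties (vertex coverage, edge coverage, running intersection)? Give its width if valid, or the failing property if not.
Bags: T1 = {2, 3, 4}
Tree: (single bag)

A tree decomposition must satisfy three properties: every vertex lies in some bag; for every edge, both endpoints lie together in some bag; and for every vertex, the bags containing it form a connected subtree. Here vertex 1 appears in no bag, so the decomposition is invalid.

No — vertex 1 appears in no bag.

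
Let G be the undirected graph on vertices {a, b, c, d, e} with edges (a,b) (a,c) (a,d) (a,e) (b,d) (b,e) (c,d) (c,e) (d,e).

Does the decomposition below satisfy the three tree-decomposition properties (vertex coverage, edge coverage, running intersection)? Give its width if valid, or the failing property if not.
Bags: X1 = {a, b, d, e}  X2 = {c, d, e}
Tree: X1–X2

No — edge (a,c) lies in no bag.

A tree decomposition must satisfy three properties: every vertex lies in some bag; for every edge, both endpoints lie together in some bag; and for every vertex, the bags containing it form a connected subtree. Here edge (a,c) lies in no bag, so the decomposition is invalid.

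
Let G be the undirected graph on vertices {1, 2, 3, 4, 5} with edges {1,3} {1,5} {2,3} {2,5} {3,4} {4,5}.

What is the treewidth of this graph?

2

A width-2 tree decomposition is:
Bags: B1 = {1, 3, 5}  B2 = {3, 4, 5}  B3 = {2, 3, 5}
Tree: B1–B2, B2–B3
The largest bag has 3 vertices, giving width 2; this decomposition certifies tw(G) ≤ 2. The edges 5–1–3–4–5 form a cycle, so G is not a tree and its treewidth is at least 2. The upper and lower bounds meet at 2, so that is the treewidth.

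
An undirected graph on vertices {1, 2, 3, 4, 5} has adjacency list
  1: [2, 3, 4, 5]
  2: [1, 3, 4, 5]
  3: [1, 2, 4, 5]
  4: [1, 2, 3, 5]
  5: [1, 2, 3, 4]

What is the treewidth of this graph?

A width-4 tree decomposition is:
Bags: B1 = {1, 2, 3, 4, 5}
Tree: (single bag)
A single bag containing all 5 vertices is trivially a valid decomposition of width 4. For the lower bound, the 5 vertices {1, 2, 3, 4, 5} are pairwise adjacent, and any tree decomposition puts a clique entirely inside one bag — forcing width ≥ 4. Hence tw(G) = 4 exactly.

4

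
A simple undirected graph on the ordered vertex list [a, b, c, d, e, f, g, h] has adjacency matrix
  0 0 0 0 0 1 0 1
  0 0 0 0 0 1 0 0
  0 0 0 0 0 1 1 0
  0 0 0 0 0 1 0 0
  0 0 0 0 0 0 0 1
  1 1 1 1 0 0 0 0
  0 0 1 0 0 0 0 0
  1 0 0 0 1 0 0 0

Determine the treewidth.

A width-1 tree decomposition is:
Bags: B1 = {c, f}  B2 = {a, f}  B3 = {a, h}  B4 = {c, g}  B5 = {e, h}  B6 = {d, f}  B7 = {b, f}
Tree: B1–B2, B2–B3, B1–B4, B3–B5, B2–B6, B2–B7
The largest bag has 2 vertices, giving width 1; this decomposition certifies tw(G) ≤ 1. Any graph with an edge has treewidth ≥ 1, and G has the edge f–c. The upper and lower bounds meet at 1, so that is the treewidth.

1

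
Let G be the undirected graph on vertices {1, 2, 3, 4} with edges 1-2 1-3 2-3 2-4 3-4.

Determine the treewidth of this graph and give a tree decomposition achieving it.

Treewidth 2.
One such decomposition:
Bags: B1 = {2, 3, 4}  B2 = {1, 2, 3}
Tree: B1–B2

Each bag holds 3 vertices, so the decomposition has width 2, which upper-bounds the treewidth. On the other hand G contains the 3-clique {1, 2, 3}. A clique must lie in a single bag of any decomposition, so no decomposition can have width below 2. Combining the bounds, tw(G) = 2.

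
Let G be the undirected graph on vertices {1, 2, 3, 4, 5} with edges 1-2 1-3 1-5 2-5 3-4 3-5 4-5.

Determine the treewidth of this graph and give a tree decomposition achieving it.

Each bag holds 3 vertices, so the decomposition has width 2, which upper-bounds the treewidth. On the other hand G contains the 3-clique {1, 2, 5}. A clique must lie in a single bag of any decomposition, so no decomposition can have width below 2. Hence tw(G) = 2 exactly.

Treewidth 2.
One such decomposition:
Bags: B1 = {1, 2, 5}  B2 = {1, 3, 5}  B3 = {3, 4, 5}
Tree: B1–B2, B2–B3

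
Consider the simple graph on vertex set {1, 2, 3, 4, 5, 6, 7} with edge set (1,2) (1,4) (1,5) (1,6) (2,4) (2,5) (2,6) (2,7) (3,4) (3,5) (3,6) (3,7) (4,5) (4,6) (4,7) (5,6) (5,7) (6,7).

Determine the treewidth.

A width-4 tree decomposition is:
Bags: B1 = {2, 4, 5, 6, 7}  B2 = {3, 4, 5, 6, 7}  B3 = {1, 2, 4, 5, 6}
Tree: B1–B2, B1–B3
Every bag has size at most 5, so the width is 5 − 1 = 4 and tw(G) ≤ 4. On the other hand G contains the 5-clique {1, 2, 4, 5, 6}. A clique must lie in a single bag of any decomposition, so no decomposition can have width below 4. Therefore the treewidth is 4.

4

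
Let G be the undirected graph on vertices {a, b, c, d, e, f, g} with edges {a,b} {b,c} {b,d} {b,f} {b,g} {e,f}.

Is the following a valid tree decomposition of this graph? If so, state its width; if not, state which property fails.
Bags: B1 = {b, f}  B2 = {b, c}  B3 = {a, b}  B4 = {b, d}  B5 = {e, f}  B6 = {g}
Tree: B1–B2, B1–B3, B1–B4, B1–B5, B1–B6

A tree decomposition must satisfy three properties: every vertex lies in some bag; for every edge, both endpoints lie together in some bag; and for every vertex, the bags containing it form a connected subtree. Here edge (b,g) lies in no bag, so the decomposition is invalid.

No — edge (b,g) lies in no bag.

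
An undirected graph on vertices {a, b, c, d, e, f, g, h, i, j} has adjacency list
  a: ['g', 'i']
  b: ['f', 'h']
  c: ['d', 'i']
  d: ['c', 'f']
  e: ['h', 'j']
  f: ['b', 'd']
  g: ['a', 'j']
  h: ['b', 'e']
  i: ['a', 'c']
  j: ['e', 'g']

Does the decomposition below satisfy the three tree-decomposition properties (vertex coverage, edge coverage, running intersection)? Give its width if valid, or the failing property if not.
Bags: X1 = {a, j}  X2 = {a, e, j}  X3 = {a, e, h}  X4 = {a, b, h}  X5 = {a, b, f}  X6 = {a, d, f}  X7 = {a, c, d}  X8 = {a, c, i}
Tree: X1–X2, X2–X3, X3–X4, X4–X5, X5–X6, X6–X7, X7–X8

No — vertex g appears in no bag.

A tree decomposition must satisfy three properties: every vertex lies in some bag; for every edge, both endpoints lie together in some bag; and for every vertex, the bags containing it form a connected subtree. Here vertex g appears in no bag, so the decomposition is invalid.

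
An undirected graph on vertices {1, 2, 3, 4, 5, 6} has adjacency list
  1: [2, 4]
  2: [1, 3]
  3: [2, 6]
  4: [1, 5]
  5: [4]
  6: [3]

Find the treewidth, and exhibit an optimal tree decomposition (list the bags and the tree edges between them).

Treewidth 1.
One optimal decomposition is:
Bags: B1 = {4, 5}  B2 = {1, 4}  B3 = {1, 2}  B4 = {2, 3}  B5 = {3, 6}
Tree: B1–B2, B2–B3, B3–B4, B4–B5

The largest bag has 2 vertices, giving width 1; this decomposition certifies tw(G) ≤ 1. G has an edge, so its treewidth is at least 1. Therefore the treewidth is 1.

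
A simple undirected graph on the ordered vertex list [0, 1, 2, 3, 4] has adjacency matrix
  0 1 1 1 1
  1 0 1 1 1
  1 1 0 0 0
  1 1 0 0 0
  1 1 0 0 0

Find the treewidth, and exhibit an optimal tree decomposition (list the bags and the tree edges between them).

Each bag holds 3 vertices, so the decomposition has width 2, which upper-bounds the treewidth. On the other hand G contains the 3-clique {0, 1, 2}. A clique must lie in a single bag of any decomposition, so no decomposition can have width below 2. Combining the bounds, tw(G) = 2.

Treewidth 2.
One optimal decomposition is:
Bags: B1 = {0, 1, 4}  B2 = {0, 1, 3}  B3 = {0, 1, 2}
Tree: B1–B2, B2–B3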